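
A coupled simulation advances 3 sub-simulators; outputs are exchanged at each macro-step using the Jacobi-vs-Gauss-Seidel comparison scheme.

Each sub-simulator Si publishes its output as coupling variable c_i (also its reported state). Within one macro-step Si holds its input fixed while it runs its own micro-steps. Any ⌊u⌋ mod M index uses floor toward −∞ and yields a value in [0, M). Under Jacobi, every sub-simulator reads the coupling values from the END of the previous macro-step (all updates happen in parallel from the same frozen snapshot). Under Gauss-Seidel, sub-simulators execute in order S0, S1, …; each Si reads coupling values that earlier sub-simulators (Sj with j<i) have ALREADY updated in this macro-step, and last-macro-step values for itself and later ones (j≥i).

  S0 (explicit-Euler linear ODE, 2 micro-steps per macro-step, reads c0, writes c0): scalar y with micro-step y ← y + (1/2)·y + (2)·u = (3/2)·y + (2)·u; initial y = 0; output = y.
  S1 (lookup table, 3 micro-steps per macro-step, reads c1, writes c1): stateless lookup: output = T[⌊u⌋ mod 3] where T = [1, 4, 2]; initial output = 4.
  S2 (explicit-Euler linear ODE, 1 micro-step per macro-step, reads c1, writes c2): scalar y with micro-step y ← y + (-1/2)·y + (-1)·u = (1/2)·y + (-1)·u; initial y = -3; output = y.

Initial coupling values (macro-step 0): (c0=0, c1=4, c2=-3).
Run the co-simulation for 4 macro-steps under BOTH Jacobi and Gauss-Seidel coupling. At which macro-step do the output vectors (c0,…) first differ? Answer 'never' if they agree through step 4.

first divergence at macro-step: never

[Jacobi] macro 1: S0 reads c0=0 → after 2×micro: 0; S1 reads c1=4 → after 3×micro: 4; S2 reads c1=4 → after 1×micro: -11/2 ⇒ (c0=0, c1=4, c2=-11/2)
[Jacobi] macro 2: S0 reads c0=0 → after 2×micro: 0; S1 reads c1=4 → after 3×micro: 4; S2 reads c1=4 → after 1×micro: -27/4 ⇒ (c0=0, c1=4, c2=-27/4)
[Jacobi] macro 3: S0 reads c0=0 → after 2×micro: 0; S1 reads c1=4 → after 3×micro: 4; S2 reads c1=4 → after 1×micro: -59/8 ⇒ (c0=0, c1=4, c2=-59/8)
[Jacobi] macro 4: S0 reads c0=0 → after 2×micro: 0; S1 reads c1=4 → after 3×micro: 4; S2 reads c1=4 → after 1×micro: -123/16 ⇒ (c0=0, c1=4, c2=-123/16)
[Gauss-Seidel] macro 1: S0 reads c0=0 → after 2×micro: 0; S1 reads c1=4 → after 3×micro: 4; S2 reads c1=4 → after 1×micro: -11/2 ⇒ (c0=0, c1=4, c2=-11/2)
[Gauss-Seidel] macro 2: S0 reads c0=0 → after 2×micro: 0; S1 reads c1=4 → after 3×micro: 4; S2 reads c1=4 → after 1×micro: -27/4 ⇒ (c0=0, c1=4, c2=-27/4)
[Gauss-Seidel] macro 3: S0 reads c0=0 → after 2×micro: 0; S1 reads c1=4 → after 3×micro: 4; S2 reads c1=4 → after 1×micro: -59/8 ⇒ (c0=0, c1=4, c2=-59/8)
[Gauss-Seidel] macro 4: S0 reads c0=0 → after 2×micro: 0; S1 reads c1=4 → after 3×micro: 4; S2 reads c1=4 → after 1×micro: -123/16 ⇒ (c0=0, c1=4, c2=-123/16)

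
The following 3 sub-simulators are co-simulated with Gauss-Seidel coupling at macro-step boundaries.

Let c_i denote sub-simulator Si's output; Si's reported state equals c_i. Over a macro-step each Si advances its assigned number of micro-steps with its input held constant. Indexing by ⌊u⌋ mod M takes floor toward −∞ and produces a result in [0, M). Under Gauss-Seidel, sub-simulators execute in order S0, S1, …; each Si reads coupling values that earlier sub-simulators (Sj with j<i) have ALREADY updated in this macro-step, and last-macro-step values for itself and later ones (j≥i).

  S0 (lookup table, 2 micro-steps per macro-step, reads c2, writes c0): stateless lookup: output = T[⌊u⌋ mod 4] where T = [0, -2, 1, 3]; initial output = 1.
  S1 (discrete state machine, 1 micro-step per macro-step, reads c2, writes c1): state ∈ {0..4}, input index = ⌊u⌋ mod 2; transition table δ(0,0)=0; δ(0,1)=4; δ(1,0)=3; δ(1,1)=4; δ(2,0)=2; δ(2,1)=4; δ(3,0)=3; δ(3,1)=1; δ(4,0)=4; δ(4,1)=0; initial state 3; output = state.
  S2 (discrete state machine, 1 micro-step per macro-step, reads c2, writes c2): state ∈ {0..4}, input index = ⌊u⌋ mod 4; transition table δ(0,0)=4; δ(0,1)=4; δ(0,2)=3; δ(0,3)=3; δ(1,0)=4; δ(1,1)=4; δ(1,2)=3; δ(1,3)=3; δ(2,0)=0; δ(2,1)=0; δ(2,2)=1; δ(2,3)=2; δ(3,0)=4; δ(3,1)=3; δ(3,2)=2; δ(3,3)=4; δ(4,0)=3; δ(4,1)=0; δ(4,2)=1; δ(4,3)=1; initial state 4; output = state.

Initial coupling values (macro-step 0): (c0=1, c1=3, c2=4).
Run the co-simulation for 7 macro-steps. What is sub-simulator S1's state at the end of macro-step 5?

macro 1: S0 reads c2=4 → after 2×micro: 0; S1 reads c2=4 → after 1×micro: 3; S2 reads c2=4 → after 1×micro: 3 ⇒ (c0=0, c1=3, c2=3)
macro 2: S0 reads c2=3 → after 2×micro: 3; S1 reads c2=3 → after 1×micro: 1; S2 reads c2=3 → after 1×micro: 4 ⇒ (c0=3, c1=1, c2=4)
macro 3: S0 reads c2=4 → after 2×micro: 0; S1 reads c2=4 → after 1×micro: 3; S2 reads c2=4 → after 1×micro: 3 ⇒ (c0=0, c1=3, c2=3)
macro 4: S0 reads c2=3 → after 2×micro: 3; S1 reads c2=3 → after 1×micro: 1; S2 reads c2=3 → after 1×micro: 4 ⇒ (c0=3, c1=1, c2=4)
macro 5: S0 reads c2=4 → after 2×micro: 0; S1 reads c2=4 → after 1×micro: 3; S2 reads c2=4 → after 1×micro: 3 ⇒ (c0=0, c1=3, c2=3)
macro 6: S0 reads c2=3 → after 2×micro: 3; S1 reads c2=3 → after 1×micro: 1; S2 reads c2=3 → after 1×micro: 4 ⇒ (c0=3, c1=1, c2=4)
macro 7: S0 reads c2=4 → after 2×micro: 0; S1 reads c2=4 → after 1×micro: 3; S2 reads c2=4 → after 1×micro: 3 ⇒ (c0=0, c1=3, c2=3)

S1 state at macro-step 5 = 3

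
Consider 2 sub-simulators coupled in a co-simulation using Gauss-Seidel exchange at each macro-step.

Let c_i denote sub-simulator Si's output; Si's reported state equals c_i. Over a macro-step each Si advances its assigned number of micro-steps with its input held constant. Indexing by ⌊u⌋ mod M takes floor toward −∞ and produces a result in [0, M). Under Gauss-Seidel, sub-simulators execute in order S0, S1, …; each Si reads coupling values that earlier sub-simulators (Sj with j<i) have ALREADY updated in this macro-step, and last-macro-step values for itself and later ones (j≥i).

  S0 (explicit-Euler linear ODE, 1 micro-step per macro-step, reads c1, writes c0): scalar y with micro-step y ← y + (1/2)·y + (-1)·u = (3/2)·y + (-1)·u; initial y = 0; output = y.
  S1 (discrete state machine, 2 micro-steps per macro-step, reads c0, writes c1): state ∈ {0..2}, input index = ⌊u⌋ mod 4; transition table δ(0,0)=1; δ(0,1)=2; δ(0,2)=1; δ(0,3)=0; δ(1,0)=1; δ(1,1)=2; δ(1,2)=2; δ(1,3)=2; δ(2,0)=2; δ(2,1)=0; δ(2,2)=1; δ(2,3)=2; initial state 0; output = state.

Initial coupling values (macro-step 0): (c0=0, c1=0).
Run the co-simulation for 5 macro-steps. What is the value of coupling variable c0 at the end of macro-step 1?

macro 1: S0 reads c1=0 → after 1×micro: 0; S1 reads c0=0 → after 2×micro: 1 ⇒ (c0=0, c1=1)
macro 2: S0 reads c1=1 → after 1×micro: -1; S1 reads c0=-1 → after 2×micro: 2 ⇒ (c0=-1, c1=2)
macro 3: S0 reads c1=2 → after 1×micro: -7/2; S1 reads c0=-7/2 → after 2×micro: 2 ⇒ (c0=-7/2, c1=2)
macro 4: S0 reads c1=2 → after 1×micro: -29/4; S1 reads c0=-29/4 → after 2×micro: 2 ⇒ (c0=-29/4, c1=2)
macro 5: S0 reads c1=2 → after 1×micro: -103/8; S1 reads c0=-103/8 → after 2×micro: 2 ⇒ (c0=-103/8, c1=2)

c0 at macro-step 1 = 0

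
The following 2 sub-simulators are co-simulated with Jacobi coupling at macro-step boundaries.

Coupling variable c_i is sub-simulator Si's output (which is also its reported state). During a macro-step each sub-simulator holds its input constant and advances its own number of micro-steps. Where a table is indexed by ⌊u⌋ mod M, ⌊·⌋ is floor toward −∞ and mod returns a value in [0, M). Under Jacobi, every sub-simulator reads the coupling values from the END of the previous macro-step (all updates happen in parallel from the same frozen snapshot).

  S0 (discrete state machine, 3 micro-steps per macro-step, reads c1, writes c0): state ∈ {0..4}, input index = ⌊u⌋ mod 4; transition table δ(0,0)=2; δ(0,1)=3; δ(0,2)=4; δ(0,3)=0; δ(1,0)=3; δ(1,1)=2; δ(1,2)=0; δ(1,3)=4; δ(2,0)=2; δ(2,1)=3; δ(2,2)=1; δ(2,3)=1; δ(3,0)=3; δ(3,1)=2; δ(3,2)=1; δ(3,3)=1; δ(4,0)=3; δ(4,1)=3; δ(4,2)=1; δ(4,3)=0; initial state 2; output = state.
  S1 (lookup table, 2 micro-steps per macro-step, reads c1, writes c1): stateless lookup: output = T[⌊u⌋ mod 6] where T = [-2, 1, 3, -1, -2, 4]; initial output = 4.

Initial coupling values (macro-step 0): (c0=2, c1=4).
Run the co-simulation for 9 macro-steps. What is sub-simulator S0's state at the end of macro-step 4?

S0 state at macro-step 4 = 4

macro 1: S0 reads c1=4 → after 3×micro: 2; S1 reads c1=4 → after 2×micro: -2 ⇒ (c0=2, c1=-2)
macro 2: S0 reads c1=-2 → after 3×micro: 4; S1 reads c1=-2 → after 2×micro: -2 ⇒ (c0=4, c1=-2)
macro 3: S0 reads c1=-2 → after 3×micro: 4; S1 reads c1=-2 → after 2×micro: -2 ⇒ (c0=4, c1=-2)
macro 4: S0 reads c1=-2 → after 3×micro: 4; S1 reads c1=-2 → after 2×micro: -2 ⇒ (c0=4, c1=-2)
macro 5: S0 reads c1=-2 → after 3×micro: 4; S1 reads c1=-2 → after 2×micro: -2 ⇒ (c0=4, c1=-2)
macro 6: S0 reads c1=-2 → after 3×micro: 4; S1 reads c1=-2 → after 2×micro: -2 ⇒ (c0=4, c1=-2)
macro 7: S0 reads c1=-2 → after 3×micro: 4; S1 reads c1=-2 → after 2×micro: -2 ⇒ (c0=4, c1=-2)
macro 8: S0 reads c1=-2 → after 3×micro: 4; S1 reads c1=-2 → after 2×micro: -2 ⇒ (c0=4, c1=-2)
macro 9: S0 reads c1=-2 → after 3×micro: 4; S1 reads c1=-2 → after 2×micro: -2 ⇒ (c0=4, c1=-2)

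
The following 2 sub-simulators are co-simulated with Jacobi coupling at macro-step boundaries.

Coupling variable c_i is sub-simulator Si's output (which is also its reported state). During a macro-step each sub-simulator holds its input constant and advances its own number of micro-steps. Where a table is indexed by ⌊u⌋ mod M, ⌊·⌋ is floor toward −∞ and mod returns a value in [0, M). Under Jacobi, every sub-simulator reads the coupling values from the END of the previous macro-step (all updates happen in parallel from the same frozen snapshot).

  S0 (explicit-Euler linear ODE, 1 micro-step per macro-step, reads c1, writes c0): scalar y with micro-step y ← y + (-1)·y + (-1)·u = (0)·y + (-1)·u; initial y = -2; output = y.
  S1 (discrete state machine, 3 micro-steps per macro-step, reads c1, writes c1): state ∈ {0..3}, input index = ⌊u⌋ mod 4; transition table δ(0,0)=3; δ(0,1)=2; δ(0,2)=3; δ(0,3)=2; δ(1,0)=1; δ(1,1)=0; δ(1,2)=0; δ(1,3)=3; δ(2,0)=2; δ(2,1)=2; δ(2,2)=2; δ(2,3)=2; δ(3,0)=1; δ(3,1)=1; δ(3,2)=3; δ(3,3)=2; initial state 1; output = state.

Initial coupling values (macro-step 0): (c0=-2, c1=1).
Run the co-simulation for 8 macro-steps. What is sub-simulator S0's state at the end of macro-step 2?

macro 1: S0 reads c1=1 → after 1×micro: -1; S1 reads c1=1 → after 3×micro: 2 ⇒ (c0=-1, c1=2)
macro 2: S0 reads c1=2 → after 1×micro: -2; S1 reads c1=2 → after 3×micro: 2 ⇒ (c0=-2, c1=2)
macro 3: S0 reads c1=2 → after 1×micro: -2; S1 reads c1=2 → after 3×micro: 2 ⇒ (c0=-2, c1=2)
macro 4: S0 reads c1=2 → after 1×micro: -2; S1 reads c1=2 → after 3×micro: 2 ⇒ (c0=-2, c1=2)
macro 5: S0 reads c1=2 → after 1×micro: -2; S1 reads c1=2 → after 3×micro: 2 ⇒ (c0=-2, c1=2)
macro 6: S0 reads c1=2 → after 1×micro: -2; S1 reads c1=2 → after 3×micro: 2 ⇒ (c0=-2, c1=2)
macro 7: S0 reads c1=2 → after 1×micro: -2; S1 reads c1=2 → after 3×micro: 2 ⇒ (c0=-2, c1=2)
macro 8: S0 reads c1=2 → after 1×micro: -2; S1 reads c1=2 → after 3×micro: 2 ⇒ (c0=-2, c1=2)

S0 state at macro-step 2 = -2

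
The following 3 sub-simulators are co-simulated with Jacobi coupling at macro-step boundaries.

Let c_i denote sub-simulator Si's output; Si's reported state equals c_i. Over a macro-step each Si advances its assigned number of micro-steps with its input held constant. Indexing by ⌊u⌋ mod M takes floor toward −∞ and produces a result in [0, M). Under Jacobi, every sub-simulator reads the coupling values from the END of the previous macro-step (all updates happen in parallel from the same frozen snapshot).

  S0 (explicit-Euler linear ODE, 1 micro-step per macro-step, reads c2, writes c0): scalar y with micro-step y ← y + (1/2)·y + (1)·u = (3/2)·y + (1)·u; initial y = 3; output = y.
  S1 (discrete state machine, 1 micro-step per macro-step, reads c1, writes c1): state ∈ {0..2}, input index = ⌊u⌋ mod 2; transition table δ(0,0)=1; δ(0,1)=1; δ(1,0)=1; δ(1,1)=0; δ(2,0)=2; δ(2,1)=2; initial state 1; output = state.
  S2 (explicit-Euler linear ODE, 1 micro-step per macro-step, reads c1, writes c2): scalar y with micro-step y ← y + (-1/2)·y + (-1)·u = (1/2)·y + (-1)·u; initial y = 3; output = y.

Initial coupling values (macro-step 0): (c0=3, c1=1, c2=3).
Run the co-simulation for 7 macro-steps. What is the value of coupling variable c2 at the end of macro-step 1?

macro 1: S0 reads c2=3 → after 1×micro: 15/2; S1 reads c1=1 → after 1×micro: 0; S2 reads c1=1 → after 1×micro: 1/2 ⇒ (c0=15/2, c1=0, c2=1/2)
macro 2: S0 reads c2=1/2 → after 1×micro: 47/4; S1 reads c1=0 → after 1×micro: 1; S2 reads c1=0 → after 1×micro: 1/4 ⇒ (c0=47/4, c1=1, c2=1/4)
macro 3: S0 reads c2=1/4 → after 1×micro: 143/8; S1 reads c1=1 → after 1×micro: 0; S2 reads c1=1 → after 1×micro: -7/8 ⇒ (c0=143/8, c1=0, c2=-7/8)
macro 4: S0 reads c2=-7/8 → after 1×micro: 415/16; S1 reads c1=0 → after 1×micro: 1; S2 reads c1=0 → after 1×micro: -7/16 ⇒ (c0=415/16, c1=1, c2=-7/16)
macro 5: S0 reads c2=-7/16 → after 1×micro: 1231/32; S1 reads c1=1 → after 1×micro: 0; S2 reads c1=1 → after 1×micro: -39/32 ⇒ (c0=1231/32, c1=0, c2=-39/32)
macro 6: S0 reads c2=-39/32 → after 1×micro: 3615/64; S1 reads c1=0 → after 1×micro: 1; S2 reads c1=0 → after 1×micro: -39/64 ⇒ (c0=3615/64, c1=1, c2=-39/64)
macro 7: S0 reads c2=-39/64 → after 1×micro: 10767/128; S1 reads c1=1 → after 1×micro: 0; S2 reads c1=1 → after 1×micro: -167/128 ⇒ (c0=10767/128, c1=0, c2=-167/128)

c2 at macro-step 1 = 1/2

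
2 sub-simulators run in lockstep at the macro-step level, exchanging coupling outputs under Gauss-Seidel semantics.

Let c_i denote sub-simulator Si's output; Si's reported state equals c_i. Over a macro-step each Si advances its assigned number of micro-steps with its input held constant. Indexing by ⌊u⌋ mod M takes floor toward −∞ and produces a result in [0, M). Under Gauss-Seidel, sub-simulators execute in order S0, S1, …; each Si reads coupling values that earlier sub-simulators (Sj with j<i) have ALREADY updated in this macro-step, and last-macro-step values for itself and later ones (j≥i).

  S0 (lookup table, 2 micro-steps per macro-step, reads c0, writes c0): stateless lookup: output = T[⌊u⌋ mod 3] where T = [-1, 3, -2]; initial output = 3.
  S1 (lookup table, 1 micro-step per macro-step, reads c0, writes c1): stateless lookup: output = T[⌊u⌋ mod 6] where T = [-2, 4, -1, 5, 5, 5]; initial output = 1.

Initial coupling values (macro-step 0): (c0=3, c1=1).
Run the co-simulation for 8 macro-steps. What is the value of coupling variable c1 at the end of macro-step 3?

macro 1: S0 reads c0=3 → after 2×micro: -1; S1 reads c0=-1 → after 1×micro: 5 ⇒ (c0=-1, c1=5)
macro 2: S0 reads c0=-1 → after 2×micro: -2; S1 reads c0=-2 → after 1×micro: 5 ⇒ (c0=-2, c1=5)
macro 3: S0 reads c0=-2 → after 2×micro: 3; S1 reads c0=3 → after 1×micro: 5 ⇒ (c0=3, c1=5)
macro 4: S0 reads c0=3 → after 2×micro: -1; S1 reads c0=-1 → after 1×micro: 5 ⇒ (c0=-1, c1=5)
macro 5: S0 reads c0=-1 → after 2×micro: -2; S1 reads c0=-2 → after 1×micro: 5 ⇒ (c0=-2, c1=5)
macro 6: S0 reads c0=-2 → after 2×micro: 3; S1 reads c0=3 → after 1×micro: 5 ⇒ (c0=3, c1=5)
macro 7: S0 reads c0=3 → after 2×micro: -1; S1 reads c0=-1 → after 1×micro: 5 ⇒ (c0=-1, c1=5)
macro 8: S0 reads c0=-1 → after 2×micro: -2; S1 reads c0=-2 → after 1×micro: 5 ⇒ (c0=-2, c1=5)

c1 at macro-step 3 = 5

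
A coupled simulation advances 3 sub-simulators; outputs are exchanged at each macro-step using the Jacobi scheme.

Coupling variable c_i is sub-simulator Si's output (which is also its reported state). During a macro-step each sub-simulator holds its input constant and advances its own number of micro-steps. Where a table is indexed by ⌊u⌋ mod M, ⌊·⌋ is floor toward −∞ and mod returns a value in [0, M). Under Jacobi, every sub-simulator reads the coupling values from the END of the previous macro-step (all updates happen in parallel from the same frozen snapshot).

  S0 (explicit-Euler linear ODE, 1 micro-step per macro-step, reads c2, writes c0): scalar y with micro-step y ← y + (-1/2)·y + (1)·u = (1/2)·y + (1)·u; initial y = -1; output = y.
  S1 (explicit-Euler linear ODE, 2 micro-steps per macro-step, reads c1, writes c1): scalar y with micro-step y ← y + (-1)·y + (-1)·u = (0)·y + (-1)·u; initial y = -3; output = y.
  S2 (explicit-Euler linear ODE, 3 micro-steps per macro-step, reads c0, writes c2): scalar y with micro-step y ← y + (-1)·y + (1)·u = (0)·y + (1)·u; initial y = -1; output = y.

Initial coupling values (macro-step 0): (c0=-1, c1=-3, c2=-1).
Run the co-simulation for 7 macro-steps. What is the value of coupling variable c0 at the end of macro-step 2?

c0 at macro-step 2 = -7/4

macro 1: S0 reads c2=-1 → after 1×micro: -3/2; S1 reads c1=-3 → after 2×micro: 3; S2 reads c0=-1 → after 3×micro: -1 ⇒ (c0=-3/2, c1=3, c2=-1)
macro 2: S0 reads c2=-1 → after 1×micro: -7/4; S1 reads c1=3 → after 2×micro: -3; S2 reads c0=-3/2 → after 3×micro: -3/2 ⇒ (c0=-7/4, c1=-3, c2=-3/2)
macro 3: S0 reads c2=-3/2 → after 1×micro: -19/8; S1 reads c1=-3 → after 2×micro: 3; S2 reads c0=-7/4 → after 3×micro: -7/4 ⇒ (c0=-19/8, c1=3, c2=-7/4)
macro 4: S0 reads c2=-7/4 → after 1×micro: -47/16; S1 reads c1=3 → after 2×micro: -3; S2 reads c0=-19/8 → after 3×micro: -19/8 ⇒ (c0=-47/16, c1=-3, c2=-19/8)
macro 5: S0 reads c2=-19/8 → after 1×micro: -123/32; S1 reads c1=-3 → after 2×micro: 3; S2 reads c0=-47/16 → after 3×micro: -47/16 ⇒ (c0=-123/32, c1=3, c2=-47/16)
macro 6: S0 reads c2=-47/16 → after 1×micro: -311/64; S1 reads c1=3 → after 2×micro: -3; S2 reads c0=-123/32 → after 3×micro: -123/32 ⇒ (c0=-311/64, c1=-3, c2=-123/32)
macro 7: S0 reads c2=-123/32 → after 1×micro: -803/128; S1 reads c1=-3 → after 2×micro: 3; S2 reads c0=-311/64 → after 3×micro: -311/64 ⇒ (c0=-803/128, c1=3, c2=-311/64)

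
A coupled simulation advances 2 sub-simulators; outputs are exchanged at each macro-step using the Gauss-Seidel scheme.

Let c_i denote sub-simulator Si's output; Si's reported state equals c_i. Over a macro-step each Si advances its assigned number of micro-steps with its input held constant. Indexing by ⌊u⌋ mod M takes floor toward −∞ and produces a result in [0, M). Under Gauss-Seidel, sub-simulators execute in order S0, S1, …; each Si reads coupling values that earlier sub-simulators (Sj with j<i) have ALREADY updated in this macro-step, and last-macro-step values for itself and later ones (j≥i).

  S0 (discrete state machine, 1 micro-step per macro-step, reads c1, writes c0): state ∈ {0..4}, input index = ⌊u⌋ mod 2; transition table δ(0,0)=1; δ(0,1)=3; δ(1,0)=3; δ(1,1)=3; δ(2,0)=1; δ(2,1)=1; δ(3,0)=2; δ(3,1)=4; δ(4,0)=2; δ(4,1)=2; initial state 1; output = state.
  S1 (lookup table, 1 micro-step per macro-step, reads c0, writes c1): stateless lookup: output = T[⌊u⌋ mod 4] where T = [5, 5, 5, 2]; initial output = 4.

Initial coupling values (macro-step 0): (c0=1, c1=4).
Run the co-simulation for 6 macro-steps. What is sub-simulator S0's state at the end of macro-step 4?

S0 state at macro-step 4 = 3

macro 1: S0 reads c1=4 → after 1×micro: 3; S1 reads c0=3 → after 1×micro: 2 ⇒ (c0=3, c1=2)
macro 2: S0 reads c1=2 → after 1×micro: 2; S1 reads c0=2 → after 1×micro: 5 ⇒ (c0=2, c1=5)
macro 3: S0 reads c1=5 → after 1×micro: 1; S1 reads c0=1 → after 1×micro: 5 ⇒ (c0=1, c1=5)
macro 4: S0 reads c1=5 → after 1×micro: 3; S1 reads c0=3 → after 1×micro: 2 ⇒ (c0=3, c1=2)
macro 5: S0 reads c1=2 → after 1×micro: 2; S1 reads c0=2 → after 1×micro: 5 ⇒ (c0=2, c1=5)
macro 6: S0 reads c1=5 → after 1×micro: 1; S1 reads c0=1 → after 1×micro: 5 ⇒ (c0=1, c1=5)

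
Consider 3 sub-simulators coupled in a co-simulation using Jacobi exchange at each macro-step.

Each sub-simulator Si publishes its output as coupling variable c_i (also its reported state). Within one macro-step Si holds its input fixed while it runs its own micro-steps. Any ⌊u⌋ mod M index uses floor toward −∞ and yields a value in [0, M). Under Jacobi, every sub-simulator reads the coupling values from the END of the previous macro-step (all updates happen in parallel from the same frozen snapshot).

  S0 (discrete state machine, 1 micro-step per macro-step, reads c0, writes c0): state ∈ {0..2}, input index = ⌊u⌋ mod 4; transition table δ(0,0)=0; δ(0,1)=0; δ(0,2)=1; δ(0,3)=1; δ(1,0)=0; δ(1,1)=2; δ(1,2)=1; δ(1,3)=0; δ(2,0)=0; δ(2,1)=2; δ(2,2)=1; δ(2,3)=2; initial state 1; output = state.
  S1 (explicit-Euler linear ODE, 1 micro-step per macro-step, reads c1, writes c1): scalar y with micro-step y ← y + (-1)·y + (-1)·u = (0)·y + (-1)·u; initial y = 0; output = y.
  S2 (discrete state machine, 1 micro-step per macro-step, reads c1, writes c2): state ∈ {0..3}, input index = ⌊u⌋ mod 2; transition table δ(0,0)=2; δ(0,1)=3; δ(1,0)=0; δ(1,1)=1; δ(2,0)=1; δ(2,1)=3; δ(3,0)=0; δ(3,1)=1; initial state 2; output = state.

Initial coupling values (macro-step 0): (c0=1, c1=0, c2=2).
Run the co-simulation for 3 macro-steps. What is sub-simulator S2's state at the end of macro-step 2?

macro 1: S0 reads c0=1 → after 1×micro: 2; S1 reads c1=0 → after 1×micro: 0; S2 reads c1=0 → after 1×micro: 1 ⇒ (c0=2, c1=0, c2=1)
macro 2: S0 reads c0=2 → after 1×micro: 1; S1 reads c1=0 → after 1×micro: 0; S2 reads c1=0 → after 1×micro: 0 ⇒ (c0=1, c1=0, c2=0)
macro 3: S0 reads c0=1 → after 1×micro: 2; S1 reads c1=0 → after 1×micro: 0; S2 reads c1=0 → after 1×micro: 2 ⇒ (c0=2, c1=0, c2=2)

S2 state at macro-step 2 = 0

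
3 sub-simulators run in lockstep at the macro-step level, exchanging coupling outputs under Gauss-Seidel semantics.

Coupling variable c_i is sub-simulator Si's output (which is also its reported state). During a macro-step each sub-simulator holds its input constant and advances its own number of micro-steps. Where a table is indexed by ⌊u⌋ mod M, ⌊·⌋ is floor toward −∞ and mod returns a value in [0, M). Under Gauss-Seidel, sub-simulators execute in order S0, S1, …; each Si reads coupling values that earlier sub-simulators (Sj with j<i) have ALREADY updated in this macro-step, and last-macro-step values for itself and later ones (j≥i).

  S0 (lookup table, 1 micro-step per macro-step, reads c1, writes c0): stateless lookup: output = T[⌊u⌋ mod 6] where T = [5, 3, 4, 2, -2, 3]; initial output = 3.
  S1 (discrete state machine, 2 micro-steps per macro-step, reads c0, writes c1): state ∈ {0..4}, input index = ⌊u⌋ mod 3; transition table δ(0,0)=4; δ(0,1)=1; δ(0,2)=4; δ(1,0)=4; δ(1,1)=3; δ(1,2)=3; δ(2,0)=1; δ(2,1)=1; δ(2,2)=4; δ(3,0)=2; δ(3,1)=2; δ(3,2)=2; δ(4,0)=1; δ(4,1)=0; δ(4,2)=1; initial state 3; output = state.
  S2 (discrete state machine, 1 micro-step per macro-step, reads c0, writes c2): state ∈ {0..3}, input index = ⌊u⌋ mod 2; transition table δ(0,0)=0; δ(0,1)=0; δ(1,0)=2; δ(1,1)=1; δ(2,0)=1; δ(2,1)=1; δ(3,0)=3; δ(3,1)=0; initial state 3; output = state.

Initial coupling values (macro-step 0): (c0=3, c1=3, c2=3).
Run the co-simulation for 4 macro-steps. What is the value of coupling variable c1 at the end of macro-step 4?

macro 1: S0 reads c1=3 → after 1×micro: 2; S1 reads c0=2 → after 2×micro: 4; S2 reads c0=2 → after 1×micro: 3 ⇒ (c0=2, c1=4, c2=3)
macro 2: S0 reads c1=4 → after 1×micro: -2; S1 reads c0=-2 → after 2×micro: 1; S2 reads c0=-2 → after 1×micro: 3 ⇒ (c0=-2, c1=1, c2=3)
macro 3: S0 reads c1=1 → after 1×micro: 3; S1 reads c0=3 → after 2×micro: 1; S2 reads c0=3 → after 1×micro: 0 ⇒ (c0=3, c1=1, c2=0)
macro 4: S0 reads c1=1 → after 1×micro: 3; S1 reads c0=3 → after 2×micro: 1; S2 reads c0=3 → after 1×micro: 0 ⇒ (c0=3, c1=1, c2=0)

c1 at macro-step 4 = 1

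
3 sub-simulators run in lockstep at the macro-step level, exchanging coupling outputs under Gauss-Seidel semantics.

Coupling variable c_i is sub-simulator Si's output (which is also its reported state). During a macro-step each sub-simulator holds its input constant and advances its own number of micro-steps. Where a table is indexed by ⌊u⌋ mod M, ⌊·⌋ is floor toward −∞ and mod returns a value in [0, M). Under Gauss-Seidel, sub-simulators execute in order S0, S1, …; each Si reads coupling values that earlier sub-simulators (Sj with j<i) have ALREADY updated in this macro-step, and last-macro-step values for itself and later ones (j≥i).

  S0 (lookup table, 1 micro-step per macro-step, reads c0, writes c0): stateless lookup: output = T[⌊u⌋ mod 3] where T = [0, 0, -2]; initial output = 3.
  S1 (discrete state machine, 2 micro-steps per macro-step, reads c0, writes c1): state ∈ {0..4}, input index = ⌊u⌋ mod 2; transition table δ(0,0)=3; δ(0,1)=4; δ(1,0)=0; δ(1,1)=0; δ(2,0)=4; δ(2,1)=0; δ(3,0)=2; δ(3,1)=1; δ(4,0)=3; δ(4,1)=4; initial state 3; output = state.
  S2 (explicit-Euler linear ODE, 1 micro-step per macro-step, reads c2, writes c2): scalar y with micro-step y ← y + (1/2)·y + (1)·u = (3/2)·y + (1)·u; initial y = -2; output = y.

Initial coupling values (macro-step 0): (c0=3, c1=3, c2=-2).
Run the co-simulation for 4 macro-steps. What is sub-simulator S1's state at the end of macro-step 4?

S1 state at macro-step 4 = 4

macro 1: S0 reads c0=3 → after 1×micro: 0; S1 reads c0=0 → after 2×micro: 4; S2 reads c2=-2 → after 1×micro: -5 ⇒ (c0=0, c1=4, c2=-5)
macro 2: S0 reads c0=0 → after 1×micro: 0; S1 reads c0=0 → after 2×micro: 2; S2 reads c2=-5 → after 1×micro: -25/2 ⇒ (c0=0, c1=2, c2=-25/2)
macro 3: S0 reads c0=0 → after 1×micro: 0; S1 reads c0=0 → after 2×micro: 3; S2 reads c2=-25/2 → after 1×micro: -125/4 ⇒ (c0=0, c1=3, c2=-125/4)
macro 4: S0 reads c0=0 → after 1×micro: 0; S1 reads c0=0 → after 2×micro: 4; S2 reads c2=-125/4 → after 1×micro: -625/8 ⇒ (c0=0, c1=4, c2=-625/8)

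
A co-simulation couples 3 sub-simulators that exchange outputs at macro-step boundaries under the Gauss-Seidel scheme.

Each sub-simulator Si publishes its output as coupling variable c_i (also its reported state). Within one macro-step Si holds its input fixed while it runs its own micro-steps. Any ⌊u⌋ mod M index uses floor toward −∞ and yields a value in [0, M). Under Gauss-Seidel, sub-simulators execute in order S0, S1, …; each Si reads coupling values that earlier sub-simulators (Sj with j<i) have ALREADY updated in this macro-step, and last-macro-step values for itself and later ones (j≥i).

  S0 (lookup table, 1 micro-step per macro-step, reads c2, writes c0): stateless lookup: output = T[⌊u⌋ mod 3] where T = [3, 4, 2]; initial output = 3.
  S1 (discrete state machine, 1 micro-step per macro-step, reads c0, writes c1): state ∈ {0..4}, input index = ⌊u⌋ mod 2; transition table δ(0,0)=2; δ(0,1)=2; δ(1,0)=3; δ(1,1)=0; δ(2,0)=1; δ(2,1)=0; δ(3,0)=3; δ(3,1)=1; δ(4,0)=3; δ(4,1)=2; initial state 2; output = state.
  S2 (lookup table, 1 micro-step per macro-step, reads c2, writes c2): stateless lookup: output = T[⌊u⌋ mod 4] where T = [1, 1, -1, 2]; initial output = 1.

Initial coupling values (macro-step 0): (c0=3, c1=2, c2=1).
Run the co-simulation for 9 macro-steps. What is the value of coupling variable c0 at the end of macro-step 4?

c0 at macro-step 4 = 4

macro 1: S0 reads c2=1 → after 1×micro: 4; S1 reads c0=4 → after 1×micro: 1; S2 reads c2=1 → after 1×micro: 1 ⇒ (c0=4, c1=1, c2=1)
macro 2: S0 reads c2=1 → after 1×micro: 4; S1 reads c0=4 → after 1×micro: 3; S2 reads c2=1 → after 1×micro: 1 ⇒ (c0=4, c1=3, c2=1)
macro 3: S0 reads c2=1 → after 1×micro: 4; S1 reads c0=4 → after 1×micro: 3; S2 reads c2=1 → after 1×micro: 1 ⇒ (c0=4, c1=3, c2=1)
macro 4: S0 reads c2=1 → after 1×micro: 4; S1 reads c0=4 → after 1×micro: 3; S2 reads c2=1 → after 1×micro: 1 ⇒ (c0=4, c1=3, c2=1)
macro 5: S0 reads c2=1 → after 1×micro: 4; S1 reads c0=4 → after 1×micro: 3; S2 reads c2=1 → after 1×micro: 1 ⇒ (c0=4, c1=3, c2=1)
macro 6: S0 reads c2=1 → after 1×micro: 4; S1 reads c0=4 → after 1×micro: 3; S2 reads c2=1 → after 1×micro: 1 ⇒ (c0=4, c1=3, c2=1)
macro 7: S0 reads c2=1 → after 1×micro: 4; S1 reads c0=4 → after 1×micro: 3; S2 reads c2=1 → after 1×micro: 1 ⇒ (c0=4, c1=3, c2=1)
macro 8: S0 reads c2=1 → after 1×micro: 4; S1 reads c0=4 → after 1×micro: 3; S2 reads c2=1 → after 1×micro: 1 ⇒ (c0=4, c1=3, c2=1)
macro 9: S0 reads c2=1 → after 1×micro: 4; S1 reads c0=4 → after 1×micro: 3; S2 reads c2=1 → after 1×micro: 1 ⇒ (c0=4, c1=3, c2=1)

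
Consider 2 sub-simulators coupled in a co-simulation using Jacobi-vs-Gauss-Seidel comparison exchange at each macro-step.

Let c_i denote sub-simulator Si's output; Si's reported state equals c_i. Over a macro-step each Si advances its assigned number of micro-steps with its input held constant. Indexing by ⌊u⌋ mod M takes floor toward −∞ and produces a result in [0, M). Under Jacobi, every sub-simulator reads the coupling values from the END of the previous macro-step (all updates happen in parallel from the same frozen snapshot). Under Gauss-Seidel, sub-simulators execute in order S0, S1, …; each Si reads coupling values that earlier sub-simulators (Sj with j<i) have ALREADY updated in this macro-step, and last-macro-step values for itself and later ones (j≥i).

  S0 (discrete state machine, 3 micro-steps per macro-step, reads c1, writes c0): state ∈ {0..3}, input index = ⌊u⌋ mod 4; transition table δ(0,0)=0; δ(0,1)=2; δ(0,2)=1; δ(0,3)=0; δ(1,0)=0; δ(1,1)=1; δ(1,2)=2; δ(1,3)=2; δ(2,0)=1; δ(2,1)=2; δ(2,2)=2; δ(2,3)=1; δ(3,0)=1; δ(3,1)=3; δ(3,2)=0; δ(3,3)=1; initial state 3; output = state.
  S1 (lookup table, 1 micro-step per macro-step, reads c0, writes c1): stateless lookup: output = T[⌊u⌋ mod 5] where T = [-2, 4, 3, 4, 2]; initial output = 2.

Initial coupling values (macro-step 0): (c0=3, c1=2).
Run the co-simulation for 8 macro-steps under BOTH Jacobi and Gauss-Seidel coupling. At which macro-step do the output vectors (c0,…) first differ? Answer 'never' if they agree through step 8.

first divergence at macro-step: 1

[Jacobi] macro 1: S0 reads c1=2 → after 3×micro: 2; S1 reads c0=3 → after 1×micro: 4 ⇒ (c0=2, c1=4)
[Jacobi] macro 2: S0 reads c1=4 → after 3×micro: 0; S1 reads c0=2 → after 1×micro: 3 ⇒ (c0=0, c1=3)
[Jacobi] macro 3: S0 reads c1=3 → after 3×micro: 0; S1 reads c0=0 → after 1×micro: -2 ⇒ (c0=0, c1=-2)
[Jacobi] macro 4: S0 reads c1=-2 → after 3×micro: 2; S1 reads c0=0 → after 1×micro: -2 ⇒ (c0=2, c1=-2)
[Jacobi] macro 5: S0 reads c1=-2 → after 3×micro: 2; S1 reads c0=2 → after 1×micro: 3 ⇒ (c0=2, c1=3)
[Jacobi] macro 6: S0 reads c1=3 → after 3×micro: 1; S1 reads c0=2 → after 1×micro: 3 ⇒ (c0=1, c1=3)
[Jacobi] macro 7: S0 reads c1=3 → after 3×micro: 2; S1 reads c0=1 → after 1×micro: 4 ⇒ (c0=2, c1=4)
[Jacobi] macro 8: S0 reads c1=4 → after 3×micro: 0; S1 reads c0=2 → after 1×micro: 3 ⇒ (c0=0, c1=3)
[Gauss-Seidel] macro 1: S0 reads c1=2 → after 3×micro: 2; S1 reads c0=2 → after 1×micro: 3 ⇒ (c0=2, c1=3)
[Gauss-Seidel] macro 2: S0 reads c1=3 → after 3×micro: 1; S1 reads c0=1 → after 1×micro: 4 ⇒ (c0=1, c1=4)
[Gauss-Seidel] macro 3: S0 reads c1=4 → after 3×micro: 0; S1 reads c0=0 → after 1×micro: -2 ⇒ (c0=0, c1=-2)
[Gauss-Seidel] macro 4: S0 reads c1=-2 → after 3×micro: 2; S1 reads c0=2 → after 1×micro: 3 ⇒ (c0=2, c1=3)
[Gauss-Seidel] macro 5: S0 reads c1=3 → after 3×micro: 1; S1 reads c0=1 → after 1×micro: 4 ⇒ (c0=1, c1=4)
[Gauss-Seidel] macro 6: S0 reads c1=4 → after 3×micro: 0; S1 reads c0=0 → after 1×micro: -2 ⇒ (c0=0, c1=-2)
[Gauss-Seidel] macro 7: S0 reads c1=-2 → after 3×micro: 2; S1 reads c0=2 → after 1×micro: 3 ⇒ (c0=2, c1=3)
[Gauss-Seidel] macro 8: S0 reads c1=3 → after 3×micro: 1; S1 reads c0=1 → after 1×micro: 4 ⇒ (c0=1, c1=4)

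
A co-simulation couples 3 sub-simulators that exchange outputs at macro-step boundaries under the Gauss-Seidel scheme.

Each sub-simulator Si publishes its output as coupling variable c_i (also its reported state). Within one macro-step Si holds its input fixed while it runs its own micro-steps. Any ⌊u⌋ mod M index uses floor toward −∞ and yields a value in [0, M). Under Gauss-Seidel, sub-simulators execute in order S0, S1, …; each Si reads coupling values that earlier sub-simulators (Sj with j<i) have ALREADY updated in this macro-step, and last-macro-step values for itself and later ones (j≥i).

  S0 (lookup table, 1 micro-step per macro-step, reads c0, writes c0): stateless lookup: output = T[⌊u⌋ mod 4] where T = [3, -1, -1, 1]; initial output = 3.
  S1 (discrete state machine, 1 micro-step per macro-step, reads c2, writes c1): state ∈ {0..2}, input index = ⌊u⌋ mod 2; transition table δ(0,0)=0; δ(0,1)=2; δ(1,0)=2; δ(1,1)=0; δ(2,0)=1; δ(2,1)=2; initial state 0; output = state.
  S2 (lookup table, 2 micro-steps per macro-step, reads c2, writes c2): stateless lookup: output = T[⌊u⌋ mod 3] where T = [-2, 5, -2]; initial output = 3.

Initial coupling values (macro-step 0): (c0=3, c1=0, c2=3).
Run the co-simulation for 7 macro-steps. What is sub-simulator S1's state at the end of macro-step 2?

S1 state at macro-step 2 = 1

macro 1: S0 reads c0=3 → after 1×micro: 1; S1 reads c2=3 → after 1×micro: 2; S2 reads c2=3 → after 2×micro: -2 ⇒ (c0=1, c1=2, c2=-2)
macro 2: S0 reads c0=1 → after 1×micro: -1; S1 reads c2=-2 → after 1×micro: 1; S2 reads c2=-2 → after 2×micro: 5 ⇒ (c0=-1, c1=1, c2=5)
macro 3: S0 reads c0=-1 → after 1×micro: 1; S1 reads c2=5 → after 1×micro: 0; S2 reads c2=5 → after 2×micro: -2 ⇒ (c0=1, c1=0, c2=-2)
macro 4: S0 reads c0=1 → after 1×micro: -1; S1 reads c2=-2 → after 1×micro: 0; S2 reads c2=-2 → after 2×micro: 5 ⇒ (c0=-1, c1=0, c2=5)
macro 5: S0 reads c0=-1 → after 1×micro: 1; S1 reads c2=5 → after 1×micro: 2; S2 reads c2=5 → after 2×micro: -2 ⇒ (c0=1, c1=2, c2=-2)
macro 6: S0 reads c0=1 → after 1×micro: -1; S1 reads c2=-2 → after 1×micro: 1; S2 reads c2=-2 → after 2×micro: 5 ⇒ (c0=-1, c1=1, c2=5)
macro 7: S0 reads c0=-1 → after 1×micro: 1; S1 reads c2=5 → after 1×micro: 0; S2 reads c2=5 → after 2×micro: -2 ⇒ (c0=1, c1=0, c2=-2)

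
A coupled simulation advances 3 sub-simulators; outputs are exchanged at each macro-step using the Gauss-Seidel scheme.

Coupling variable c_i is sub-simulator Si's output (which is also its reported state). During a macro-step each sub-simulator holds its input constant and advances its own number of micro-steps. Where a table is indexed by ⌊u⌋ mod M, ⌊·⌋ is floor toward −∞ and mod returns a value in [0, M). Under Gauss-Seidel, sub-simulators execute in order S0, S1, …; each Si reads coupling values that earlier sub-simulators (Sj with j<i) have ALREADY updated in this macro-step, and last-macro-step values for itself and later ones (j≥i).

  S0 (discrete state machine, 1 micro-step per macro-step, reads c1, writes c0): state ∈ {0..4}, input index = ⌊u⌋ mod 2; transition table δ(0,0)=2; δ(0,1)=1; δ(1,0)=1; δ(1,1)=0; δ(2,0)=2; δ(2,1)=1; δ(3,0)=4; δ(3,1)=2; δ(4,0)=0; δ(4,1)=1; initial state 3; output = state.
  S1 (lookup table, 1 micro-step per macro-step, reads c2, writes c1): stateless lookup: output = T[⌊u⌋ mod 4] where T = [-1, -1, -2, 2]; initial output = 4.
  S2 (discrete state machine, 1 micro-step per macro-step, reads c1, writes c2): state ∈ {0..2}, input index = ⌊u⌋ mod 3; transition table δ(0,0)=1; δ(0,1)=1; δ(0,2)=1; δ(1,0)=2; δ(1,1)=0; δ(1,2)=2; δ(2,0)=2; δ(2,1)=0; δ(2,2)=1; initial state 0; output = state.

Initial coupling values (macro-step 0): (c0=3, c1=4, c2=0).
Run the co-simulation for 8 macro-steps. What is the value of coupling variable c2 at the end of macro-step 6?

macro 1: S0 reads c1=4 → after 1×micro: 4; S1 reads c2=0 → after 1×micro: -1; S2 reads c1=-1 → after 1×micro: 1 ⇒ (c0=4, c1=-1, c2=1)
macro 2: S0 reads c1=-1 → after 1×micro: 1; S1 reads c2=1 → after 1×micro: -1; S2 reads c1=-1 → after 1×micro: 2 ⇒ (c0=1, c1=-1, c2=2)
macro 3: S0 reads c1=-1 → after 1×micro: 0; S1 reads c2=2 → after 1×micro: -2; S2 reads c1=-2 → after 1×micro: 0 ⇒ (c0=0, c1=-2, c2=0)
macro 4: S0 reads c1=-2 → after 1×micro: 2; S1 reads c2=0 → after 1×micro: -1; S2 reads c1=-1 → after 1×micro: 1 ⇒ (c0=2, c1=-1, c2=1)
macro 5: S0 reads c1=-1 → after 1×micro: 1; S1 reads c2=1 → after 1×micro: -1; S2 reads c1=-1 → after 1×micro: 2 ⇒ (c0=1, c1=-1, c2=2)
macro 6: S0 reads c1=-1 → after 1×micro: 0; S1 reads c2=2 → after 1×micro: -2; S2 reads c1=-2 → after 1×micro: 0 ⇒ (c0=0, c1=-2, c2=0)
macro 7: S0 reads c1=-2 → after 1×micro: 2; S1 reads c2=0 → after 1×micro: -1; S2 reads c1=-1 → after 1×micro: 1 ⇒ (c0=2, c1=-1, c2=1)
macro 8: S0 reads c1=-1 → after 1×micro: 1; S1 reads c2=1 → after 1×micro: -1; S2 reads c1=-1 → after 1×micro: 2 ⇒ (c0=1, c1=-1, c2=2)

c2 at macro-step 6 = 0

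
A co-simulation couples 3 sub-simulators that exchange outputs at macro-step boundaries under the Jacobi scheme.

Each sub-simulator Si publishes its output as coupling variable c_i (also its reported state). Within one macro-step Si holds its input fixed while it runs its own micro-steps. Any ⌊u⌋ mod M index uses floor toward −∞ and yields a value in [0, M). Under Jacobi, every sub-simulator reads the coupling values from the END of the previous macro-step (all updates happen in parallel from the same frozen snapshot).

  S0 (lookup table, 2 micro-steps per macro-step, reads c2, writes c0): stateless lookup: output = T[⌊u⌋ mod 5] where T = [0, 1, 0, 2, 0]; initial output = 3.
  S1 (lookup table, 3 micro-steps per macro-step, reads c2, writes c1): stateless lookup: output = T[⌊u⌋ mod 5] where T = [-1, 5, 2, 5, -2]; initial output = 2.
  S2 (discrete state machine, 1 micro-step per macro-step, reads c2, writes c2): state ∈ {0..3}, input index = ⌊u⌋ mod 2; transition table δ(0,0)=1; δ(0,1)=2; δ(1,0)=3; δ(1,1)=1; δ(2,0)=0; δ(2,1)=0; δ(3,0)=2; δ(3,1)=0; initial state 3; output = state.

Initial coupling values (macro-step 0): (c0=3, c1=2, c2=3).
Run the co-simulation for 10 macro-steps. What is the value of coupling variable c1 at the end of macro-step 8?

c1 at macro-step 8 = 5

macro 1: S0 reads c2=3 → after 2×micro: 2; S1 reads c2=3 → after 3×micro: 5; S2 reads c2=3 → after 1×micro: 0 ⇒ (c0=2, c1=5, c2=0)
macro 2: S0 reads c2=0 → after 2×micro: 0; S1 reads c2=0 → after 3×micro: -1; S2 reads c2=0 → after 1×micro: 1 ⇒ (c0=0, c1=-1, c2=1)
macro 3: S0 reads c2=1 → after 2×micro: 1; S1 reads c2=1 → after 3×micro: 5; S2 reads c2=1 → after 1×micro: 1 ⇒ (c0=1, c1=5, c2=1)
macro 4: S0 reads c2=1 → after 2×micro: 1; S1 reads c2=1 → after 3×micro: 5; S2 reads c2=1 → after 1×micro: 1 ⇒ (c0=1, c1=5, c2=1)
macro 5: S0 reads c2=1 → after 2×micro: 1; S1 reads c2=1 → after 3×micro: 5; S2 reads c2=1 → after 1×micro: 1 ⇒ (c0=1, c1=5, c2=1)
macro 6: S0 reads c2=1 → after 2×micro: 1; S1 reads c2=1 → after 3×micro: 5; S2 reads c2=1 → after 1×micro: 1 ⇒ (c0=1, c1=5, c2=1)
macro 7: S0 reads c2=1 → after 2×micro: 1; S1 reads c2=1 → after 3×micro: 5; S2 reads c2=1 → after 1×micro: 1 ⇒ (c0=1, c1=5, c2=1)
macro 8: S0 reads c2=1 → after 2×micro: 1; S1 reads c2=1 → after 3×micro: 5; S2 reads c2=1 → after 1×micro: 1 ⇒ (c0=1, c1=5, c2=1)
macro 9: S0 reads c2=1 → after 2×micro: 1; S1 reads c2=1 → after 3×micro: 5; S2 reads c2=1 → after 1×micro: 1 ⇒ (c0=1, c1=5, c2=1)
macro 10: S0 reads c2=1 → after 2×micro: 1; S1 reads c2=1 → after 3×micro: 5; S2 reads c2=1 → after 1×micro: 1 ⇒ (c0=1, c1=5, c2=1)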